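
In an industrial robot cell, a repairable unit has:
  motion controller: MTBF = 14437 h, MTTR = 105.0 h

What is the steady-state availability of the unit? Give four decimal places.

A(motion controller) = MTBF/(MTBF+MTTR) = 14437/(14437+105.0) = 0.9928

0.9928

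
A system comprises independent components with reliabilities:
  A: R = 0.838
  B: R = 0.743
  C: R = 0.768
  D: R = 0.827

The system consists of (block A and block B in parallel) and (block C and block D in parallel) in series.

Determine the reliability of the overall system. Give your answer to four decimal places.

Parallel (A and B): 1 − (1 − 0.838000)(1 − 0.743000) = 0.958366
Parallel (C and D): 1 − (1 − 0.768000)(1 − 0.827000) = 0.959864
Series ([0.958366] and [0.959864]): 0.958366 × 0.959864 = 0.9199

0.9199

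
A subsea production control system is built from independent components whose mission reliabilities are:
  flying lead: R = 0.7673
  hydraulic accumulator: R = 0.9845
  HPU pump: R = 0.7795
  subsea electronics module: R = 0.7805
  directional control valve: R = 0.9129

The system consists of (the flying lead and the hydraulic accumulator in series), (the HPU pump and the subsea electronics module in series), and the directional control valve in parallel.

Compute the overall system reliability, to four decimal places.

0.9917

Series (flying lead and hydraulic accumulator): 0.767300 × 0.984500 = 0.755407
Series (HPU pump and subsea electronics module): 0.779500 × 0.780500 = 0.608400
Parallel ([0.755407], [0.608400], and directional control valve): 1 − (1 − 0.755407)(1 − 0.608400)(1 − 0.912900) = 0.9917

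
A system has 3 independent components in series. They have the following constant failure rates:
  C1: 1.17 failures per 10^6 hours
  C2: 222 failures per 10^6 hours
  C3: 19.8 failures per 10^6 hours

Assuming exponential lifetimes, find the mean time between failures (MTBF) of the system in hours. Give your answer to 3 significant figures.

4120

Series of exponential components: λ_sys = Σ λ_i
λ_sys = 0.00000117 + 0.000222 + 0.0000198 = 2.4297e-04 /h
MTBF = 1 / λ_sys = 4120 h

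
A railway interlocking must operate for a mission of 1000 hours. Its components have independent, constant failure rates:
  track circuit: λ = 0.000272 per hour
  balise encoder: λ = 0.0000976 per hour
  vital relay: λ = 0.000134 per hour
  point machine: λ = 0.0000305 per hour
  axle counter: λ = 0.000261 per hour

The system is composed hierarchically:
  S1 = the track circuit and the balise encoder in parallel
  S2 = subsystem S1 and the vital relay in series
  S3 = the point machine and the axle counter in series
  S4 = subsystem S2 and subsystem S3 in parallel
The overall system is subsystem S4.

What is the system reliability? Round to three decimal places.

0.963

R(track circuit) = exp(−0.000272 × 1000) = 0.76185
R(balise encoder) = exp(−0.0000976 × 1000) = 0.90701
R(vital relay) = exp(−0.000134 × 1000) = 0.87459
R(point machine) = exp(−0.0000305 × 1000) = 0.96996
R(axle counter) = exp(−0.000261 × 1000) = 0.77028
Parallel (track circuit and balise encoder): 1 − (1 − 0.76185)(1 − 0.90701) = 0.97785
Series ([0.97785] and vital relay): 0.97785 × 0.87459 = 0.85522
Series (point machine and axle counter): 0.96996 × 0.77028 = 0.74714
Parallel ([0.85522] and [0.74714]): 1 − (1 − 0.85522)(1 − 0.74714) = 0.963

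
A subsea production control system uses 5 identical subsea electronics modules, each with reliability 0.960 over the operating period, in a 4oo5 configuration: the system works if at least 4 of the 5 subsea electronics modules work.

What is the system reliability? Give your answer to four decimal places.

0.9852

R = Σ_{i=4}^{5} C(5,i) p^i (1−p)^{5−i} with p = 0.960
C(5,4)·0.960^4·0.040^1 = 0.169869
C(5,5)·0.960^5·0.040^0 = 0.815373
Sum = 0.9852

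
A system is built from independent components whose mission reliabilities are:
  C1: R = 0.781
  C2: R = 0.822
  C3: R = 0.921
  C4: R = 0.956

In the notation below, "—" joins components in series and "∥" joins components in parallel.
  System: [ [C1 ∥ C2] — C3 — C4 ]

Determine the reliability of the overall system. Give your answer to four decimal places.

0.8462

Parallel (C1 and C2): 1 − (1 − 0.781000)(1 − 0.822000) = 0.961018
Series ([0.961018], C3, and C4): 0.961018 × 0.921000 × 0.956000 = 0.8462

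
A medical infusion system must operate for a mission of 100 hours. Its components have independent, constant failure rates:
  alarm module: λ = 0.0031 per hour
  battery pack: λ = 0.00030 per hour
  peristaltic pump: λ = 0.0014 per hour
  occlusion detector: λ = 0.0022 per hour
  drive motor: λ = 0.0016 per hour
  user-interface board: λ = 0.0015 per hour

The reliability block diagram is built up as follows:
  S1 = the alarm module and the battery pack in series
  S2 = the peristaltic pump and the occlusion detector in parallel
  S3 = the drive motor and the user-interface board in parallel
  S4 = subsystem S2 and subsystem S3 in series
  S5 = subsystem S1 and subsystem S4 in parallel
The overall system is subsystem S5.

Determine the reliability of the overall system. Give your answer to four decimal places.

R(alarm module) = exp(−0.0031 × 100) = 0.733447
R(battery pack) = exp(−0.00030 × 100) = 0.970446
R(peristaltic pump) = exp(−0.0014 × 100) = 0.869358
R(occlusion detector) = exp(−0.0022 × 100) = 0.802519
R(drive motor) = exp(−0.0016 × 100) = 0.852144
R(user-interface board) = exp(−0.0015 × 100) = 0.860708
Series (alarm module and battery pack): 0.733447 × 0.970446 = 0.711771
Parallel (peristaltic pump and occlusion detector): 1 − (1 − 0.869358)(1 − 0.802519) = 0.974201
Parallel (drive motor and user-interface board): 1 − (1 − 0.852144)(1 − 0.860708) = 0.979405
Series ([0.974201] and [0.979405]): 0.974201 × 0.979405 = 0.954137
Parallel ([0.711771] and [0.954137]): 1 − (1 − 0.711771)(1 − 0.954137) = 0.9868

0.9868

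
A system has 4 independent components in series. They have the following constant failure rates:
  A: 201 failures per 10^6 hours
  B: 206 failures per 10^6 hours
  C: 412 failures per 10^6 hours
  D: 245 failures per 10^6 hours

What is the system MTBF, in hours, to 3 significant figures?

940

Series of exponential components: λ_sys = Σ λ_i
λ_sys = 0.000201 + 0.000206 + 0.000412 + 0.000245 = 1.0640e-03 /h
MTBF = 1 / λ_sys = 940 h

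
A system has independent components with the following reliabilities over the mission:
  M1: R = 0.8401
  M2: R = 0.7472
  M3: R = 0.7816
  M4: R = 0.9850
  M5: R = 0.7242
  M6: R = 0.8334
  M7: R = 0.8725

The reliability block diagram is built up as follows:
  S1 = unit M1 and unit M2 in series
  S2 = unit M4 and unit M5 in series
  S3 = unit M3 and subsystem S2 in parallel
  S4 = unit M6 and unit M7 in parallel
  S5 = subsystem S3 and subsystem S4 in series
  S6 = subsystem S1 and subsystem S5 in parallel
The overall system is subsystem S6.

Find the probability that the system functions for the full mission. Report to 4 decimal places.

0.9693

Series (M1 and M2): 0.840100 × 0.747200 = 0.627723
Series (M4 and M5): 0.985000 × 0.724200 = 0.713337
Parallel (M3 and [0.713337]): 1 − (1 − 0.781600)(1 − 0.713337) = 0.937393
Parallel (M6 and M7): 1 − (1 − 0.833400)(1 − 0.872500) = 0.978759
Series ([0.937393] and [0.978759]): 0.937393 × 0.978759 = 0.917482
Parallel ([0.627723] and [0.917482]): 1 − (1 − 0.627723)(1 − 0.917482) = 0.9693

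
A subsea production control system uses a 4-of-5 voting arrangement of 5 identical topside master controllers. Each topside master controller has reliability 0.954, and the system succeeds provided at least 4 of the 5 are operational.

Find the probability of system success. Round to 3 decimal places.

0.981

R = Σ_{i=4}^{5} C(5,i) p^i (1−p)^{5−i} with p = 0.954
C(5,4)·0.954^4·0.046^1 = 0.19051
C(5,5)·0.954^5·0.046^0 = 0.79021
Sum = 0.981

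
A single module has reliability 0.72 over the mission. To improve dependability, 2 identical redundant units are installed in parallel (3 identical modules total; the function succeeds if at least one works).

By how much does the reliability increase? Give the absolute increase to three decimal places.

0.258

R_before = 0.72
R_after = 1 − (1 − 0.72)^3 = 0.978
ΔR = 0.978 − 0.72 = 0.258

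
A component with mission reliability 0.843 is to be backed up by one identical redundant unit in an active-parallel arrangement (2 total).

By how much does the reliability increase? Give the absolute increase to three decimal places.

0.132

R_before = 0.843
R_after = 1 − (1 − 0.843)^2 = 0.975
ΔR = 0.975 − 0.843 = 0.132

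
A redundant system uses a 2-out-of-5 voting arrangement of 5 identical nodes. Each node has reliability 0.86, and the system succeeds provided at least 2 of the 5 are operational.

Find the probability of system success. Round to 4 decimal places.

R = Σ_{i=2}^{5} C(5,i) p^i (1−p)^{5−i} with p = 0.86
C(5,2)·0.86^2·0.14^3 = 0.020295
C(5,3)·0.86^3·0.14^2 = 0.124667
C(5,4)·0.86^4·0.14^1 = 0.382906
C(5,5)·0.86^5·0.14^0 = 0.470427
Sum = 0.9983

0.9983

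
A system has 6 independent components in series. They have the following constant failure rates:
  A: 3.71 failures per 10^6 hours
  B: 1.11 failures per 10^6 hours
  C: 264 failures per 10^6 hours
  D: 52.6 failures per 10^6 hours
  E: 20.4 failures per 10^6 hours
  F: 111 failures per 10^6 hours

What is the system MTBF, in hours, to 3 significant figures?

Series of exponential components: λ_sys = Σ λ_i
λ_sys = 0.00000371 + 0.00000111 + 0.000264 + 0.0000526 + 0.0000204 + 0.000111 = 4.5282e-04 /h
MTBF = 1 / λ_sys = 2210 h

2210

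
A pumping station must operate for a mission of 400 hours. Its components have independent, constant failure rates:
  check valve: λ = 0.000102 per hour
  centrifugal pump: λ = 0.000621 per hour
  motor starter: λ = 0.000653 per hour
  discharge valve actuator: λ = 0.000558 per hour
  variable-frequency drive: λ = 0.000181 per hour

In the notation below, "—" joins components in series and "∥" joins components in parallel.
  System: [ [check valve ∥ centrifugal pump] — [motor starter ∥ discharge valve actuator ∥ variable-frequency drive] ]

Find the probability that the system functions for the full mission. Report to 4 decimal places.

R(check valve) = exp(−0.000102 × 400) = 0.960021
R(centrifugal pump) = exp(−0.000621 × 400) = 0.780048
R(motor starter) = exp(−0.000653 × 400) = 0.770127
R(discharge valve actuator) = exp(−0.000558 × 400) = 0.799955
R(variable-frequency drive) = exp(−0.000181 × 400) = 0.930159
Parallel (check valve and centrifugal pump): 1 − (1 − 0.960021)(1 − 0.780048) = 0.991207
Parallel (motor starter, discharge valve actuator, and variable-frequency drive): 1 − (1 − 0.770127)(1 − 0.799955)(1 − 0.930159) = 0.996788
Series ([0.991207] and [0.996788]): 0.991207 × 0.996788 = 0.9880

0.9880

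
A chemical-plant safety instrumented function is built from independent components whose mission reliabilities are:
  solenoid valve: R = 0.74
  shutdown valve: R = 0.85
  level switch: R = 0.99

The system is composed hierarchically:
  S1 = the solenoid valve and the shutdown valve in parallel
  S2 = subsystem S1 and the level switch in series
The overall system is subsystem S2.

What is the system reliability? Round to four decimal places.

Parallel (solenoid valve and shutdown valve): 1 − (1 − 0.740000)(1 − 0.850000) = 0.961000
Series ([0.961000] and level switch): 0.961000 × 0.990000 = 0.9514

0.9514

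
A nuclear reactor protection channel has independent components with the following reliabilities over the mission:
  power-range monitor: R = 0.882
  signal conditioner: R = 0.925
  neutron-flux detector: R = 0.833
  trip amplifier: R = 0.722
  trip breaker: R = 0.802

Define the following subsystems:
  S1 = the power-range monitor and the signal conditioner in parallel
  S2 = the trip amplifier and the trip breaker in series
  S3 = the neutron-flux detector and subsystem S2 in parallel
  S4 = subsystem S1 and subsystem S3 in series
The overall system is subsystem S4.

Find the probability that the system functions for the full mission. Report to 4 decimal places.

Parallel (power-range monitor and signal conditioner): 1 − (1 − 0.882000)(1 − 0.925000) = 0.991150
Series (trip amplifier and trip breaker): 0.722000 × 0.802000 = 0.579044
Parallel (neutron-flux detector and [0.579044]): 1 − (1 − 0.833000)(1 − 0.579044) = 0.929700
Series ([0.991150] and [0.929700]): 0.991150 × 0.929700 = 0.9215

0.9215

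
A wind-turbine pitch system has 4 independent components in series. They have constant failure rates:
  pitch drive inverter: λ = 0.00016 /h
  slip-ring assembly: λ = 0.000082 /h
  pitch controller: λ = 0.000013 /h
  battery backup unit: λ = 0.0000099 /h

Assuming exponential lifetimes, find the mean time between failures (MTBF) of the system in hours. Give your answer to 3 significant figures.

3780

Series of exponential components: λ_sys = Σ λ_i
λ_sys = 0.00016 + 0.000082 + 0.000013 + 0.0000099 = 2.6490e-04 /h
MTBF = 1 / λ_sys = 3780 h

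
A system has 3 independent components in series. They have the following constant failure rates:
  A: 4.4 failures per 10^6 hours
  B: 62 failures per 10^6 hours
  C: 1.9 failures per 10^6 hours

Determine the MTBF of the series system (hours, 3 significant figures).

14600

Series of exponential components: λ_sys = Σ λ_i
λ_sys = 0.0000044 + 0.000062 + 0.0000019 = 6.8300e-05 /h
MTBF = 1 / λ_sys = 14600 h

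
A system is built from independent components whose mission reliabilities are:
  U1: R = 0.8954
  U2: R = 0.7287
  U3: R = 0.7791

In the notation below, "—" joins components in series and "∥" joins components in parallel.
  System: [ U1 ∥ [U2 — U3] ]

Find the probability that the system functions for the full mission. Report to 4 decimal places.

0.9548

Series (U2 and U3): 0.728700 × 0.779100 = 0.567730
Parallel (U1 and [0.567730]): 1 − (1 − 0.895400)(1 − 0.567730) = 0.9548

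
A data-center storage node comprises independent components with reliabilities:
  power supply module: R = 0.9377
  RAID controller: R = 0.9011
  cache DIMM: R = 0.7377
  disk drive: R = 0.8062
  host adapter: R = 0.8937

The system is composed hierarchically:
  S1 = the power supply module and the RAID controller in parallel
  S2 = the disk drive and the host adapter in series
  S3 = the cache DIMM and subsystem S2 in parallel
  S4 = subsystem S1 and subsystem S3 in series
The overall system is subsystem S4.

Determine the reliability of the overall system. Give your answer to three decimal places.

0.921

Parallel (power supply module and RAID controller): 1 − (1 − 0.93770)(1 − 0.90110) = 0.99384
Series (disk drive and host adapter): 0.80620 × 0.89370 = 0.72050
Parallel (cache DIMM and [0.72050]): 1 − (1 − 0.73770)(1 − 0.72050) = 0.92669
Series ([0.99384] and [0.92669]): 0.99384 × 0.92669 = 0.921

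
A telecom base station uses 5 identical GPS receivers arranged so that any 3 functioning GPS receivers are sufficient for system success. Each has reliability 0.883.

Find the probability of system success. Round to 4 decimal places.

R = Σ_{i=3}^{5} C(5,i) p^i (1−p)^{5−i} with p = 0.883
C(5,3)·0.883^3·0.117^2 = 0.094244
C(5,4)·0.883^4·0.117^1 = 0.355630
C(5,5)·0.883^5·0.117^0 = 0.536789
Sum = 0.9867

0.9867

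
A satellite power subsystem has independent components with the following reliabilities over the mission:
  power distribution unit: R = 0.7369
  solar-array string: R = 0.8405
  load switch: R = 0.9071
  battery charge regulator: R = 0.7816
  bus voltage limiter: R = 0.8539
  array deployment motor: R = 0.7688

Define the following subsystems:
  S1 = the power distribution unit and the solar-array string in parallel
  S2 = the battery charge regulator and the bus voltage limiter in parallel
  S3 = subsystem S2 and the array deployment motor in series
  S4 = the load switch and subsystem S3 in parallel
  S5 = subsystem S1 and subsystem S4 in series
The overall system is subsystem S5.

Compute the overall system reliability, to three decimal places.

0.935

Parallel (power distribution unit and solar-array string): 1 − (1 − 0.73690)(1 − 0.84050) = 0.95804
Parallel (battery charge regulator and bus voltage limiter): 1 − (1 − 0.78160)(1 − 0.85390) = 0.96809
Series ([0.96809] and array deployment motor): 0.96809 × 0.76880 = 0.74427
Parallel (load switch and [0.74427]): 1 − (1 − 0.90710)(1 − 0.74427) = 0.97624
Series ([0.95804] and [0.97624]): 0.95804 × 0.97624 = 0.935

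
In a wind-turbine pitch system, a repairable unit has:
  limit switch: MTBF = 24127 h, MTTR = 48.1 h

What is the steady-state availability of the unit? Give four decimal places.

0.9980

A(limit switch) = MTBF/(MTBF+MTTR) = 24127/(24127+48.1) = 0.9980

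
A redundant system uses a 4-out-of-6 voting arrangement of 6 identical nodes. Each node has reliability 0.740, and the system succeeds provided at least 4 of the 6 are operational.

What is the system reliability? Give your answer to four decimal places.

0.8144

R = Σ_{i=4}^{6} C(6,i) p^i (1−p)^{6−i} with p = 0.740
C(6,4)·0.740^4·0.260^2 = 0.304064
C(6,5)·0.740^5·0.260^1 = 0.346165
C(6,6)·0.740^6·0.260^0 = 0.164206
Sum = 0.8144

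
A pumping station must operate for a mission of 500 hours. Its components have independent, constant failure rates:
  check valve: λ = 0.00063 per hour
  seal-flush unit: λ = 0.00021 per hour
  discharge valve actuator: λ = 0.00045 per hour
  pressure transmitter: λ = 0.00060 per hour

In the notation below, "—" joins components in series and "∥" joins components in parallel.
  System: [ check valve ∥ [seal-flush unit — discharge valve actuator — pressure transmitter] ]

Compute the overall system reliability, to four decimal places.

R(check valve) = exp(−0.00063 × 500) = 0.729789
R(seal-flush unit) = exp(−0.00021 × 500) = 0.900325
R(discharge valve actuator) = exp(−0.00045 × 500) = 0.798516
R(pressure transmitter) = exp(−0.00060 × 500) = 0.740818
Series (seal-flush unit, discharge valve actuator, and pressure transmitter): 0.900325 × 0.798516 × 0.740818 = 0.532592
Parallel (check valve and [0.532592]): 1 − (1 − 0.729789)(1 − 0.532592) = 0.8737

0.8737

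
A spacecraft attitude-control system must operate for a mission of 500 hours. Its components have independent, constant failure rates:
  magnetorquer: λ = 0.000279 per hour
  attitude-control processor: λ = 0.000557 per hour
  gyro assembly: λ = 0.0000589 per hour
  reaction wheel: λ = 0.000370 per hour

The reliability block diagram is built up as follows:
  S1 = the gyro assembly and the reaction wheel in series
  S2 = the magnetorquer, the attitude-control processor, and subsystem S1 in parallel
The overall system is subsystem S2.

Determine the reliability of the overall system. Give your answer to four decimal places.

0.9939

R(magnetorquer) = exp(−0.000279 × 500) = 0.869793
R(attitude-control processor) = exp(−0.000557 × 500) = 0.756918
R(gyro assembly) = exp(−0.0000589 × 500) = 0.970979
R(reaction wheel) = exp(−0.000370 × 500) = 0.831104
Series (gyro assembly and reaction wheel): 0.970979 × 0.831104 = 0.806985
Parallel (magnetorquer, attitude-control processor, and [0.806985]): 1 − (1 − 0.869793)(1 − 0.756918)(1 − 0.806985) = 0.9939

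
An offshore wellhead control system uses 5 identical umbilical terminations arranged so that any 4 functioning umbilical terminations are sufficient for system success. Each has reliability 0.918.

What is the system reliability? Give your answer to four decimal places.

0.9431

R = Σ_{i=4}^{5} C(5,i) p^i (1−p)^{5−i} with p = 0.918
C(5,4)·0.918^4·0.082^1 = 0.291175
C(5,5)·0.918^5·0.082^0 = 0.651949
Sum = 0.9431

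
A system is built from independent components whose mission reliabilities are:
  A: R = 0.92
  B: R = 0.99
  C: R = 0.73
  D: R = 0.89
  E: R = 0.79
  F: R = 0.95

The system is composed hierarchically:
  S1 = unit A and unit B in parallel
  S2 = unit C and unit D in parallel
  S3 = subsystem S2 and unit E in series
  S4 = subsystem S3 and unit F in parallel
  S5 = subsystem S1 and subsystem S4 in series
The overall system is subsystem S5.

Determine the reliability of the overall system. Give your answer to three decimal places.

0.988

Parallel (A and B): 1 − (1 − 0.92000)(1 − 0.99000) = 0.99920
Parallel (C and D): 1 − (1 − 0.73000)(1 − 0.89000) = 0.97030
Series ([0.97030] and E): 0.97030 × 0.79000 = 0.76654
Parallel ([0.76654] and F): 1 − (1 − 0.76654)(1 − 0.95000) = 0.98833
Series ([0.99920] and [0.98833]): 0.99920 × 0.98833 = 0.988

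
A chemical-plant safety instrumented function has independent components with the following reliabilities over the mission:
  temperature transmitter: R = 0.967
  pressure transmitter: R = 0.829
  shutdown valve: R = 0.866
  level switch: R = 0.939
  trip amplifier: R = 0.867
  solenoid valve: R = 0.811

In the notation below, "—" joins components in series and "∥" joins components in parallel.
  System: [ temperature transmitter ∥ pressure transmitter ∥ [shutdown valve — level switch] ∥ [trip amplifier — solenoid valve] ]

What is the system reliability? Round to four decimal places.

0.9997

Series (shutdown valve and level switch): 0.866000 × 0.939000 = 0.813174
Series (trip amplifier and solenoid valve): 0.867000 × 0.811000 = 0.703137
Parallel (temperature transmitter, pressure transmitter, [0.813174], and [0.703137]): 1 − (1 − 0.967000)(1 − 0.829000)(1 − 0.813174)(1 − 0.703137) = 0.9997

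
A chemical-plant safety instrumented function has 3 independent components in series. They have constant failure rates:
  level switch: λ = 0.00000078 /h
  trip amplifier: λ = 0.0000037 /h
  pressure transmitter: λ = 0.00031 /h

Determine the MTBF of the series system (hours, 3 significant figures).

Series of exponential components: λ_sys = Σ λ_i
λ_sys = 0.00000078 + 0.0000037 + 0.00031 = 3.1448e-04 /h
MTBF = 1 / λ_sys = 3180 h

3180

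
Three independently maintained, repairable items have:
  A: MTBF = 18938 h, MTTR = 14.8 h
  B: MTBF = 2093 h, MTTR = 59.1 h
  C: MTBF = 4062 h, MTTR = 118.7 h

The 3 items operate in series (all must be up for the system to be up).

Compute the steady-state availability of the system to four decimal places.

0.9442

A(A) = MTBF/(MTBF+MTTR) = 18938/(18938+14.8) = 0.999219
A(B) = MTBF/(MTBF+MTTR) = 2093/(2093+59.1) = 0.972538
A(C) = MTBF/(MTBF+MTTR) = 4062/(4062+118.7) = 0.971608
Series availability: 0.999219 × 0.972538 × 0.971608 = 0.9442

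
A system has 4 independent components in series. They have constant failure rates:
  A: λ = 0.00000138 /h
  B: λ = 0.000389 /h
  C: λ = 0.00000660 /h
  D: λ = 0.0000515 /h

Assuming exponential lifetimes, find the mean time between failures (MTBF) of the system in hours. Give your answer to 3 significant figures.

Series of exponential components: λ_sys = Σ λ_i
λ_sys = 0.00000138 + 0.000389 + 0.00000660 + 0.0000515 = 4.4848e-04 /h
MTBF = 1 / λ_sys = 2230 h

2230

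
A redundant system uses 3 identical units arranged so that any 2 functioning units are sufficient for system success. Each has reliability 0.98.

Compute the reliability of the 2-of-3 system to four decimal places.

R = Σ_{i=2}^{3} C(3,i) p^i (1−p)^{3−i} with p = 0.98
C(3,2)·0.98^2·0.02^1 = 0.057624
C(3,3)·0.98^3·0.02^0 = 0.941192
Sum = 0.9988

0.9988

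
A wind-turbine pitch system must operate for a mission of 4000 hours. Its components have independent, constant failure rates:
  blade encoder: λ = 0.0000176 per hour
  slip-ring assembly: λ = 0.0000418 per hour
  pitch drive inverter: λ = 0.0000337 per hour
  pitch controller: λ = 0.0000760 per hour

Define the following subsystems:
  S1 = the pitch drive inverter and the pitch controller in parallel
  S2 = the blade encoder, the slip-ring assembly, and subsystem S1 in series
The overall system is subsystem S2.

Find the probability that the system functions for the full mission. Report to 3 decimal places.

R(blade encoder) = exp(−0.0000176 × 4000) = 0.93202
R(slip-ring assembly) = exp(−0.0000418 × 4000) = 0.84603
R(pitch drive inverter) = exp(−0.0000337 × 4000) = 0.87389
R(pitch controller) = exp(−0.0000760 × 4000) = 0.73786
Parallel (pitch drive inverter and pitch controller): 1 − (1 − 0.87389)(1 − 0.73786) = 0.96694
Series (blade encoder, slip-ring assembly, and [0.96694]): 0.93202 × 0.84603 × 0.96694 = 0.762

0.762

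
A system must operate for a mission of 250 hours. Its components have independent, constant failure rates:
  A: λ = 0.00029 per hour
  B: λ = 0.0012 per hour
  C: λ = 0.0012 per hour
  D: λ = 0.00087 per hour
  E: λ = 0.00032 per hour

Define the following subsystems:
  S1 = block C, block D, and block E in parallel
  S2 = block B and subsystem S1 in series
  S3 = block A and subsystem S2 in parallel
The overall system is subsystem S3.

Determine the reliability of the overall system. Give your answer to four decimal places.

0.9817

R(A) = exp(−0.00029 × 250) = 0.930066
R(B) = exp(−0.0012 × 250) = 0.740818
R(C) = exp(−0.0012 × 250) = 0.740818
R(D) = exp(−0.00087 × 250) = 0.804528
R(E) = exp(−0.00032 × 250) = 0.923116
Parallel (C, D, and E): 1 − (1 − 0.740818)(1 − 0.804528)(1 − 0.923116) = 0.996105
Series (B and [0.996105]): 0.740818 × 0.996105 = 0.737933
Parallel (A and [0.737933]): 1 − (1 − 0.930066)(1 − 0.737933) = 0.9817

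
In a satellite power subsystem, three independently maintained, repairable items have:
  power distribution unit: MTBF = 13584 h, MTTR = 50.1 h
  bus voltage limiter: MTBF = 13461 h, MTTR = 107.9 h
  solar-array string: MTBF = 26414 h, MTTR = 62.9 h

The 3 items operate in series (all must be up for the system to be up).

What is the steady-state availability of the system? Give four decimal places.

0.9861

A(power distribution unit) = MTBF/(MTBF+MTTR) = 13584/(13584+50.1) = 0.996325
A(bus voltage limiter) = MTBF/(MTBF+MTTR) = 13461/(13461+107.9) = 0.992048
A(solar-array string) = MTBF/(MTBF+MTTR) = 26414/(26414+62.9) = 0.997624
Series availability: 0.996325 × 0.992048 × 0.997624 = 0.9861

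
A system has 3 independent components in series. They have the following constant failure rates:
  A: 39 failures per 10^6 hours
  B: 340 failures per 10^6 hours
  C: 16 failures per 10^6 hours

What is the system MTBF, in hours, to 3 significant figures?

2530

Series of exponential components: λ_sys = Σ λ_i
λ_sys = 0.000039 + 0.00034 + 0.000016 = 3.9500e-04 /h
MTBF = 1 / λ_sys = 2530 h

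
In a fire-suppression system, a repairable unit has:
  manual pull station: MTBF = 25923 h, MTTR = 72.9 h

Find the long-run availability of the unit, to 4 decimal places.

0.9972

A(manual pull station) = MTBF/(MTBF+MTTR) = 25923/(25923+72.9) = 0.9972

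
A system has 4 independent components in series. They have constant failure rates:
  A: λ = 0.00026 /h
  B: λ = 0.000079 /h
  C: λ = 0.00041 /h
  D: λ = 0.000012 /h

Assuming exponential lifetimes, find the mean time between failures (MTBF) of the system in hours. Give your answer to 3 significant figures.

1310

Series of exponential components: λ_sys = Σ λ_i
λ_sys = 0.00026 + 0.000079 + 0.00041 + 0.000012 = 7.6100e-04 /h
MTBF = 1 / λ_sys = 1310 h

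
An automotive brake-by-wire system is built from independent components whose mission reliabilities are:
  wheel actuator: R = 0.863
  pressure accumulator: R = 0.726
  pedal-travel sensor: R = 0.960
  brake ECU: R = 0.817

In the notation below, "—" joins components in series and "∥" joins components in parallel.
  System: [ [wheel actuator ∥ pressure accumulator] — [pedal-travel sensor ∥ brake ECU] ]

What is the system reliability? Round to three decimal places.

Parallel (wheel actuator and pressure accumulator): 1 − (1 − 0.86300)(1 − 0.72600) = 0.96246
Parallel (pedal-travel sensor and brake ECU): 1 − (1 − 0.96000)(1 − 0.81700) = 0.99268
Series ([0.96246] and [0.99268]): 0.96246 × 0.99268 = 0.955

0.955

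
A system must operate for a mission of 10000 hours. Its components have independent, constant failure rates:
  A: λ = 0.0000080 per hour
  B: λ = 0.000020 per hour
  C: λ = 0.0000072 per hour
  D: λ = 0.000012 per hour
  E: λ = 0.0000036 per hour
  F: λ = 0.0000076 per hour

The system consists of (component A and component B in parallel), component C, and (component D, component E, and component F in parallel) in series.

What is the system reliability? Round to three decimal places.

0.917

R(A) = exp(−0.0000080 × 10000) = 0.92312
R(B) = exp(−0.000020 × 10000) = 0.81873
R(C) = exp(−0.0000072 × 10000) = 0.93053
R(D) = exp(−0.000012 × 10000) = 0.88692
R(E) = exp(−0.0000036 × 10000) = 0.96464
R(F) = exp(−0.0000076 × 10000) = 0.92682
Parallel (A and B): 1 − (1 − 0.92312)(1 − 0.81873) = 0.98606
Parallel (D, E, and F): 1 − (1 − 0.88692)(1 − 0.96464)(1 − 0.92682) = 0.99971
Series ([0.98606], C, and [0.99971]): 0.98606 × 0.93053 × 0.99971 = 0.917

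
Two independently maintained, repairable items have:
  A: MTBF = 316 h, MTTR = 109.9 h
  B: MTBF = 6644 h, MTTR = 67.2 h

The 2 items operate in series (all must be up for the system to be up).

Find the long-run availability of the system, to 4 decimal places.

0.7345

A(A) = MTBF/(MTBF+MTTR) = 316/(316+109.9) = 0.741958
A(B) = MTBF/(MTBF+MTTR) = 6644/(6644+67.2) = 0.989987
Series availability: 0.741958 × 0.989987 = 0.7345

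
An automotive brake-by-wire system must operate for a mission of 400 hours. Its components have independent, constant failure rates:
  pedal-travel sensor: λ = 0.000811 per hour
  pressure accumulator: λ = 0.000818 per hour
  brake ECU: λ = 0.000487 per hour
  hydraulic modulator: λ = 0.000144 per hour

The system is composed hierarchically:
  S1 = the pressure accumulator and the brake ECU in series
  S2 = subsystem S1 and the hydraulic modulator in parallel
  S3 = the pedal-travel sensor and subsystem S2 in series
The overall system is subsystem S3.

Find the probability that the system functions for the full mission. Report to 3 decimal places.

R(pedal-travel sensor) = exp(−0.000811 × 400) = 0.72296
R(pressure accumulator) = exp(−0.000818 × 400) = 0.72094
R(brake ECU) = exp(−0.000487 × 400) = 0.82300
R(hydraulic modulator) = exp(−0.000144 × 400) = 0.94403
Series (pressure accumulator and brake ECU): 0.72094 × 0.82300 = 0.59333
Parallel ([0.59333] and hydraulic modulator): 1 − (1 − 0.59333)(1 − 0.94403) = 0.97724
Series (pedal-travel sensor and [0.97724]): 0.72296 × 0.97724 = 0.707

0.707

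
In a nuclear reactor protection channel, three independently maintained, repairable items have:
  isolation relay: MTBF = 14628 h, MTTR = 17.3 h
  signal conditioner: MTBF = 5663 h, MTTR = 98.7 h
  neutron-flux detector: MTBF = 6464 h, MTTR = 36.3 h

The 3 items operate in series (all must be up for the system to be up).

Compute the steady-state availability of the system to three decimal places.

A(isolation relay) = MTBF/(MTBF+MTTR) = 14628/(14628+17.3) = 0.998819
A(signal conditioner) = MTBF/(MTBF+MTTR) = 5663/(5663+98.7) = 0.982870
A(neutron-flux detector) = MTBF/(MTBF+MTTR) = 6464/(6464+36.3) = 0.994416
Series availability: 0.998819 × 0.982870 × 0.994416 = 0.976

0.976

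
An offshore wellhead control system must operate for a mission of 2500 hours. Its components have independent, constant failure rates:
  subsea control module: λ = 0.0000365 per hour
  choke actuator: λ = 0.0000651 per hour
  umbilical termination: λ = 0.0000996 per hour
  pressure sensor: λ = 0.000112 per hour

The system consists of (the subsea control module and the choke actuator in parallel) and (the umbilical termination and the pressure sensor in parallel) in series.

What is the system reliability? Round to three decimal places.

R(subsea control module) = exp(−0.0000365 × 2500) = 0.91279
R(choke actuator) = exp(−0.0000651 × 2500) = 0.84980
R(umbilical termination) = exp(−0.0000996 × 2500) = 0.77958
R(pressure sensor) = exp(−0.000112 × 2500) = 0.75578
Parallel (subsea control module and choke actuator): 1 − (1 − 0.91279)(1 − 0.84980) = 0.98690
Parallel (umbilical termination and pressure sensor): 1 − (1 − 0.77958)(1 − 0.75578) = 0.94617
Series ([0.98690] and [0.94617]): 0.98690 × 0.94617 = 0.934

0.934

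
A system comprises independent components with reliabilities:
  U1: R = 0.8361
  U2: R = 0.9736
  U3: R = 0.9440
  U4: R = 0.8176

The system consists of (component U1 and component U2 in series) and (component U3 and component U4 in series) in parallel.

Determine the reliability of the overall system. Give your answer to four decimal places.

0.9576

Series (U1 and U2): 0.836100 × 0.973600 = 0.814027
Series (U3 and U4): 0.944000 × 0.817600 = 0.771814
Parallel ([0.814027] and [0.771814]): 1 − (1 − 0.814027)(1 − 0.771814) = 0.9576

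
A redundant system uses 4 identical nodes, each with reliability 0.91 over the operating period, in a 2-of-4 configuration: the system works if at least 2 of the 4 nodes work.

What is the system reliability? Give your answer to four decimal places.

R = Σ_{i=2}^{4} C(4,i) p^i (1−p)^{4−i} with p = 0.91
C(4,2)·0.91^2·0.09^2 = 0.040246
C(4,3)·0.91^3·0.09^1 = 0.271286
C(4,4)·0.91^4·0.09^0 = 0.685750
Sum = 0.9973

0.9973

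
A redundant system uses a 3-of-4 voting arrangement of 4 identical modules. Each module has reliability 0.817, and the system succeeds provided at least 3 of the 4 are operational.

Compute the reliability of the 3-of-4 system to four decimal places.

0.8447

R = Σ_{i=3}^{4} C(4,i) p^i (1−p)^{4−i} with p = 0.817
C(4,3)·0.817^3·0.183^1 = 0.399188
C(4,4)·0.817^4·0.183^0 = 0.445542
Sum = 0.8447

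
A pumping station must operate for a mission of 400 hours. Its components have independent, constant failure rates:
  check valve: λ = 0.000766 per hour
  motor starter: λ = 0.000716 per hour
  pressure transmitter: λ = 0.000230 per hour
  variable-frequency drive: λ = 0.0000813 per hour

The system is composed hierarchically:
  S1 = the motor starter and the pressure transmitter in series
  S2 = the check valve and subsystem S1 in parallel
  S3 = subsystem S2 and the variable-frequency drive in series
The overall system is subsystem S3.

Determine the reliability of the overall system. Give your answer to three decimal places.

0.888

R(check valve) = exp(−0.000766 × 400) = 0.73609
R(motor starter) = exp(−0.000716 × 400) = 0.75096
R(pressure transmitter) = exp(−0.000230 × 400) = 0.91211
R(variable-frequency drive) = exp(−0.0000813 × 400) = 0.96800
Series (motor starter and pressure transmitter): 0.75096 × 0.91211 = 0.68496
Parallel (check valve and [0.68496]): 1 − (1 − 0.73609)(1 − 0.68496) = 0.91686
Series ([0.91686] and variable-frequency drive): 0.91686 × 0.96800 = 0.888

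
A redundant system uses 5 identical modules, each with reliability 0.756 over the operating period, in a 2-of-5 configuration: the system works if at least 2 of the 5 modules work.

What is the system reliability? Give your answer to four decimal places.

R = Σ_{i=2}^{5} C(5,i) p^i (1−p)^{5−i} with p = 0.756
C(5,2)·0.756^2·0.244^3 = 0.083026
C(5,3)·0.756^3·0.244^2 = 0.257244
C(5,4)·0.756^4·0.244^1 = 0.398517
C(5,5)·0.756^5·0.244^0 = 0.246950
Sum = 0.9857

0.9857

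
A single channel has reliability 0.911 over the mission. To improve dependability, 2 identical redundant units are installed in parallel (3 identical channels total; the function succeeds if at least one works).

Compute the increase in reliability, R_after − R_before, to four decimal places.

0.0883

R_before = 0.911
R_after = 1 − (1 − 0.911)^3 = 0.9993
ΔR = 0.9993 − 0.911 = 0.0883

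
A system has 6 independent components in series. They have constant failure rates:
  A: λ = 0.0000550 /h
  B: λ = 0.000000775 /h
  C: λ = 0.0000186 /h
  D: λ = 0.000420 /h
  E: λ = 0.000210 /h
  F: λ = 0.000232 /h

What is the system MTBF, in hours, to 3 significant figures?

1070

Series of exponential components: λ_sys = Σ λ_i
λ_sys = 0.0000550 + 0.000000775 + 0.0000186 + 0.000420 + 0.000210 + 0.000232 = 9.3638e-04 /h
MTBF = 1 / λ_sys = 1070 h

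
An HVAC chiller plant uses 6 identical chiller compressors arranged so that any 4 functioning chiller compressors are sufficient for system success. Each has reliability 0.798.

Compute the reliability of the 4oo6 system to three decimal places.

R = Σ_{i=4}^{6} C(6,i) p^i (1−p)^{6−i} with p = 0.798
C(6,4)·0.798^4·0.202^2 = 0.24820
C(6,5)·0.798^5·0.202^1 = 0.39221
C(6,6)·0.798^6·0.202^0 = 0.25824
Sum = 0.899

0.899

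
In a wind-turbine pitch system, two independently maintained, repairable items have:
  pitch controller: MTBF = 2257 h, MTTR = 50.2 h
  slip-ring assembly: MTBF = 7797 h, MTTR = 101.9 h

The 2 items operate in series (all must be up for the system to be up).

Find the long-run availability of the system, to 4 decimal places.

0.9656

A(pitch controller) = MTBF/(MTBF+MTTR) = 2257/(2257+50.2) = 0.978242
A(slip-ring assembly) = MTBF/(MTBF+MTTR) = 7797/(7797+101.9) = 0.987099
Series availability: 0.978242 × 0.987099 = 0.9656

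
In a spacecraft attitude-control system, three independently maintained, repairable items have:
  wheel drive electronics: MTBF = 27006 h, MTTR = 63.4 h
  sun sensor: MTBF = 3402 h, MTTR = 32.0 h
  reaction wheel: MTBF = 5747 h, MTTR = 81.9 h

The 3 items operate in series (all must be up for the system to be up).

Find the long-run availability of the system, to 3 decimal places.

0.974

A(wheel drive electronics) = MTBF/(MTBF+MTTR) = 27006/(27006+63.4) = 0.997658
A(sun sensor) = MTBF/(MTBF+MTTR) = 3402/(3402+32.0) = 0.990681
A(reaction wheel) = MTBF/(MTBF+MTTR) = 5747/(5747+81.9) = 0.985949
Series availability: 0.997658 × 0.990681 × 0.985949 = 0.974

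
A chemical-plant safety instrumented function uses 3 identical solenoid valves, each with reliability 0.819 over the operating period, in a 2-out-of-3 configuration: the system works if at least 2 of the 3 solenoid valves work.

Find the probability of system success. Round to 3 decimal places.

0.914

R = Σ_{i=2}^{3} C(3,i) p^i (1−p)^{3−i} with p = 0.819
C(3,2)·0.819^2·0.181^1 = 0.36422
C(3,3)·0.819^3·0.181^0 = 0.54935
Sum = 0.914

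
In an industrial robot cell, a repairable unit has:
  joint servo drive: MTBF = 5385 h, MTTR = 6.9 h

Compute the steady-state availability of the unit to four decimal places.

A(joint servo drive) = MTBF/(MTBF+MTTR) = 5385/(5385+6.9) = 0.9987

0.9987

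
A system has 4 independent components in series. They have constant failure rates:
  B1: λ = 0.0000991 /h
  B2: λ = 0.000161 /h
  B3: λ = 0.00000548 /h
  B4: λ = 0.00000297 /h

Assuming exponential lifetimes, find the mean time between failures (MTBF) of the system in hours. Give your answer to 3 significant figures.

3720

Series of exponential components: λ_sys = Σ λ_i
λ_sys = 0.0000991 + 0.000161 + 0.00000548 + 0.00000297 = 2.6855e-04 /h
MTBF = 1 / λ_sys = 3720 h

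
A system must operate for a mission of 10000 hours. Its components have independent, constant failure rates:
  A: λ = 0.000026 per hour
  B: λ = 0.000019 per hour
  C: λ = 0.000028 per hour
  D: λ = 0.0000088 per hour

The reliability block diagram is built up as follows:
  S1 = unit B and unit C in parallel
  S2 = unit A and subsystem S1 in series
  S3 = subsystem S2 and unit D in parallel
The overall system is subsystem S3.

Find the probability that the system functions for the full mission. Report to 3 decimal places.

0.978

R(A) = exp(−0.000026 × 10000) = 0.77105
R(B) = exp(−0.000019 × 10000) = 0.82696
R(C) = exp(−0.000028 × 10000) = 0.75578
R(D) = exp(−0.0000088 × 10000) = 0.91576
Parallel (B and C): 1 − (1 − 0.82696)(1 − 0.75578) = 0.95774
Series (A and [0.95774]): 0.77105 × 0.95774 = 0.73847
Parallel ([0.73847] and D): 1 − (1 − 0.73847)(1 − 0.91576) = 0.978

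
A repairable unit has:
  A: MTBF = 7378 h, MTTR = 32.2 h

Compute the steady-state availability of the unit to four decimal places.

0.9957

A(A) = MTBF/(MTBF+MTTR) = 7378/(7378+32.2) = 0.9957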